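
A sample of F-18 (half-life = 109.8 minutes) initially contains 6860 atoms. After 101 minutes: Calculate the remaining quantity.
N = N₀(1/2)^(t/t½) = 3626 atoms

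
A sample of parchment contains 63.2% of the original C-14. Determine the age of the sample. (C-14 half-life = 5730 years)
Age = t½ × log₂(1/ratio) = 3793 years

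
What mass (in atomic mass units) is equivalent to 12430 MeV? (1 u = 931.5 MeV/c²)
m = E/c² = 13.34 u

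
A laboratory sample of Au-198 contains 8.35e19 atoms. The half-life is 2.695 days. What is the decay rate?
A = λN = 2.148e19 decays/day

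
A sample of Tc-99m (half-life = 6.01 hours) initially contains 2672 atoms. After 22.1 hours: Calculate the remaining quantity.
N = N₀(1/2)^(t/t½) = 208.9 atoms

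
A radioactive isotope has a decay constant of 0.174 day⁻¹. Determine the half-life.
t½ = ln(2)/λ = 3.984 days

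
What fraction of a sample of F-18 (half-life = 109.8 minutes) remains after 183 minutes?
N/N₀ = (1/2)^(t/t½) = 0.315 = 31.5%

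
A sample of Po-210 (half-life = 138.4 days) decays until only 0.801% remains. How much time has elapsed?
t = t½ × log₂(N₀/N) = 963.8 days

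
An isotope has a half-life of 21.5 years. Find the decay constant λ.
λ = ln(2)/t½ = 0.03224 year⁻¹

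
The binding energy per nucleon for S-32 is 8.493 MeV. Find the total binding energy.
B.E. = 8.493 × 32 = 271.8 MeV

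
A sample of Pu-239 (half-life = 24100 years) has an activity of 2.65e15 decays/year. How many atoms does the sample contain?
N = A/λ = 9.214e19 atoms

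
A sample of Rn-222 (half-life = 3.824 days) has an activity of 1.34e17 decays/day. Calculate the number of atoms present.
N = A/λ = 7.393e17 atoms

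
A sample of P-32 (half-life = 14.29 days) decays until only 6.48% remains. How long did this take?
t = t½ × log₂(N₀/N) = 56.41 days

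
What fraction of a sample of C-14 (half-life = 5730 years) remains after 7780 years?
N/N₀ = (1/2)^(t/t½) = 0.3902 = 39%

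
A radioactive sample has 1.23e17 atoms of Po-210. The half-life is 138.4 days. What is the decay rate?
A = λN = 6.16e14 decays/day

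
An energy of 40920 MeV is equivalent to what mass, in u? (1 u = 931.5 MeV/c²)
m = E/c² = 43.93 u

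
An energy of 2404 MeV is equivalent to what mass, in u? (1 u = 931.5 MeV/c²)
m = E/c² = 2.581 u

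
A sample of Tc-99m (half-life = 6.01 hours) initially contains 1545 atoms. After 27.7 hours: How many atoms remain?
N = N₀(1/2)^(t/t½) = 63.31 atoms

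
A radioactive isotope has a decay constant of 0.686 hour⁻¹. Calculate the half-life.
t½ = ln(2)/λ = 1.01 hours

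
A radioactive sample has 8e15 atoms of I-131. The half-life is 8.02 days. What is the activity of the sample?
A = λN = 6.914e14 decays/day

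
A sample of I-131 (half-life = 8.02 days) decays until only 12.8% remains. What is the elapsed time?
t = t½ × log₂(N₀/N) = 23.79 days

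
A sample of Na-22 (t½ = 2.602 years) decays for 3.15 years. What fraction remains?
N/N₀ = (1/2)^(t/t½) = 0.4321 = 43.2%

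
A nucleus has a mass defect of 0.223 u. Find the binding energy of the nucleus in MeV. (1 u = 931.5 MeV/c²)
B.E. = Δm × 931.5 = 207.7 MeV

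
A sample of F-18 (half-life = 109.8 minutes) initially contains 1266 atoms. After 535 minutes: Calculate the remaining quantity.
N = N₀(1/2)^(t/t½) = 43.22 atoms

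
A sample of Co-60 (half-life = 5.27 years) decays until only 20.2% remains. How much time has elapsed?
t = t½ × log₂(N₀/N) = 12.16 years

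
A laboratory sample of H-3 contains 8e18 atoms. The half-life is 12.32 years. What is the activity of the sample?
A = λN = 4.501e17 decays/year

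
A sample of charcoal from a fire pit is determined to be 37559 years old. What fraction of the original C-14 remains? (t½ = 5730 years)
N/N₀ = (1/2)^(t/t½) = 0.01064 = 1.06%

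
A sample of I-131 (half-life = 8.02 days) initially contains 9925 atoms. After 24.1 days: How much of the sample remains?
N = N₀(1/2)^(t/t½) = 1236 atoms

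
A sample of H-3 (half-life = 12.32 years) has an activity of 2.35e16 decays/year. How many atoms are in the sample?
N = A/λ = 4.177e17 atoms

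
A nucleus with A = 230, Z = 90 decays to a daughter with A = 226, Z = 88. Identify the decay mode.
ΔA = -4, ΔZ = -2 ⇒ alpha decay (α)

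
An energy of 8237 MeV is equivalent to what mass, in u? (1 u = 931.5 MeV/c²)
m = E/c² = 8.843 u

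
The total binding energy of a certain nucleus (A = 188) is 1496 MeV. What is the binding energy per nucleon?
B.E./A = 1496/188 = 7.957 MeV/nucleon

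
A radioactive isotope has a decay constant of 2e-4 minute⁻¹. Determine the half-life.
t½ = ln(2)/λ = 3466 minutes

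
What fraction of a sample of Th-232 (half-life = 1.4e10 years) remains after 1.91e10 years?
N/N₀ = (1/2)^(t/t½) = 0.3884 = 38.8%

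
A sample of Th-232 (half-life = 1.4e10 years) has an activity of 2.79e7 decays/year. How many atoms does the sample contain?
N = A/λ = 5.635e17 atoms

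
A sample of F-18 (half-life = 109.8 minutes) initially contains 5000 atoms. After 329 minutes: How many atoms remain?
N = N₀(1/2)^(t/t½) = 626.6 atoms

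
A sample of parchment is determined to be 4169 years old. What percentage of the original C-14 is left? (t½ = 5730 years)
N/N₀ = (1/2)^(t/t½) = 0.6039 = 60.4%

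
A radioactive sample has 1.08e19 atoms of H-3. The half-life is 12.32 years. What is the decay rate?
A = λN = 6.076e17 decays/year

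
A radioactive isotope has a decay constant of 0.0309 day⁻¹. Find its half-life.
t½ = ln(2)/λ = 22.43 days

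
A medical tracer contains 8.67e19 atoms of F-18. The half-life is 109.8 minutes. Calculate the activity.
A = λN = 5.473e17 decays/minute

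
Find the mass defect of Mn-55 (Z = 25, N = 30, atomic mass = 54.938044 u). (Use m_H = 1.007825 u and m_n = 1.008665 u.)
Δm = Z·m_H + N·m_n − M = 0.5175 u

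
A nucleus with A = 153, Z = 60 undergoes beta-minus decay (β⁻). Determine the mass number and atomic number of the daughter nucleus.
Daughter: A = 153, Z = 61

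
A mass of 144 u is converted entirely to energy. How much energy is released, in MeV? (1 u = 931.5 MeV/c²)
E = mc² = 1.341e5 MeV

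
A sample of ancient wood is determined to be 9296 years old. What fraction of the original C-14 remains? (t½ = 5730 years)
N/N₀ = (1/2)^(t/t½) = 0.3248 = 32.5%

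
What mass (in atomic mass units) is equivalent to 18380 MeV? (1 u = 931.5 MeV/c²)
m = E/c² = 19.73 u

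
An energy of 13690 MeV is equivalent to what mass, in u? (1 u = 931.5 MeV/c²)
m = E/c² = 14.7 u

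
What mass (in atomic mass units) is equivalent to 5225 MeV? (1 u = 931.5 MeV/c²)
m = E/c² = 5.609 u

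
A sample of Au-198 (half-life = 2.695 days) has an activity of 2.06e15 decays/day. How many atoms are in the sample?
N = A/λ = 8.009e15 atoms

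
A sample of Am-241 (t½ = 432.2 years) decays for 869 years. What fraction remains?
N/N₀ = (1/2)^(t/t½) = 0.2482 = 24.8%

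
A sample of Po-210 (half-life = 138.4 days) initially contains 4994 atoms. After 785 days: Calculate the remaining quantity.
N = N₀(1/2)^(t/t½) = 97.95 atoms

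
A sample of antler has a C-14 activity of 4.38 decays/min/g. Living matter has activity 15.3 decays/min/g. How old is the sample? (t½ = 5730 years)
Age = t½ × log₂(A₀/A) = 10340 years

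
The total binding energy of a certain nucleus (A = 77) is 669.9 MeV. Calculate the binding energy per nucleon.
B.E./A = 669.9/77 = 8.7 MeV/nucleon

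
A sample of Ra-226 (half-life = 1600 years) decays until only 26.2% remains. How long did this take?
t = t½ × log₂(N₀/N) = 3092 years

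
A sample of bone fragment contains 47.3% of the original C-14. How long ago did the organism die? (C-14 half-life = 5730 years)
Age = t½ × log₂(1/ratio) = 6189 years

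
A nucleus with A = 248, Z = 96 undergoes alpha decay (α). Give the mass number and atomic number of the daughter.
Daughter: A = 244, Z = 94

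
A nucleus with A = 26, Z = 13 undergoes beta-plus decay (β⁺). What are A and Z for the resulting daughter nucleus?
Daughter: A = 26, Z = 12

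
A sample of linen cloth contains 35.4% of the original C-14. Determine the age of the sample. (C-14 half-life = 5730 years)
Age = t½ × log₂(1/ratio) = 8585 years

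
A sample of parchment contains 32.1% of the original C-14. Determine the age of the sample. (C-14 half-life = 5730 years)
Age = t½ × log₂(1/ratio) = 9394 years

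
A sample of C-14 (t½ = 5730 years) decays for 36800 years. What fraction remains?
N/N₀ = (1/2)^(t/t½) = 0.01166 = 1.17%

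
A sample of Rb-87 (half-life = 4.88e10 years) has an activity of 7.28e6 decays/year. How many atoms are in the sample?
N = A/λ = 5.125e17 atoms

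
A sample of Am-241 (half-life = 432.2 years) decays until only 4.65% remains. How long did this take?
t = t½ × log₂(N₀/N) = 1913 years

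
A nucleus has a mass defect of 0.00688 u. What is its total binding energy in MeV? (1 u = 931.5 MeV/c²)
B.E. = Δm × 931.5 = 6.409 MeV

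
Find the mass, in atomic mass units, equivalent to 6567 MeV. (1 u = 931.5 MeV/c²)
m = E/c² = 7.05 u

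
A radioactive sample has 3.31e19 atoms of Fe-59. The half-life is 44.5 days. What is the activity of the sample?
A = λN = 5.156e17 decays/day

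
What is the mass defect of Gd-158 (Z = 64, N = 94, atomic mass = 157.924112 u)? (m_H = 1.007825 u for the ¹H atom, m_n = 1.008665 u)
Δm = Z·m_H + N·m_n − M = 1.391 u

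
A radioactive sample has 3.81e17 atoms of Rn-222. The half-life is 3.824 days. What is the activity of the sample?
A = λN = 6.906e16 decays/day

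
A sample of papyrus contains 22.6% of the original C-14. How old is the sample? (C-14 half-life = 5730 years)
Age = t½ × log₂(1/ratio) = 12290 years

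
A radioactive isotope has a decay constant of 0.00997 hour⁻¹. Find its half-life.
t½ = ln(2)/λ = 69.52 hours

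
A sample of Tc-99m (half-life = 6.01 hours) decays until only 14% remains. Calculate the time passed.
t = t½ × log₂(N₀/N) = 17.05 hours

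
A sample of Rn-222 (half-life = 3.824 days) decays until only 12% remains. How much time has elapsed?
t = t½ × log₂(N₀/N) = 11.7 days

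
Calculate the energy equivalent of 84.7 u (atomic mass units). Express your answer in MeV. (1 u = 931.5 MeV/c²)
E = mc² = 78900 MeV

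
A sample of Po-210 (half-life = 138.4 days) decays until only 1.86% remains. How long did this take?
t = t½ × log₂(N₀/N) = 795.6 days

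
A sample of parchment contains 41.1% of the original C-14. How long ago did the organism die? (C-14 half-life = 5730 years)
Age = t½ × log₂(1/ratio) = 7350 years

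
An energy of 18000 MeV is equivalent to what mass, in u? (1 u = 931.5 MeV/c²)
m = E/c² = 19.32 u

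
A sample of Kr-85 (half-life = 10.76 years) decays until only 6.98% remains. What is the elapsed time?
t = t½ × log₂(N₀/N) = 41.33 years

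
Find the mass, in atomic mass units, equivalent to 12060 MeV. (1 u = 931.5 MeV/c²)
m = E/c² = 12.95 u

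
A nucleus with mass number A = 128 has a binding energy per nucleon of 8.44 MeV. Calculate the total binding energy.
B.E. = 8.44 × 128 = 1080 MeV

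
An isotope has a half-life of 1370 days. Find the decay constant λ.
λ = ln(2)/t½ = 5.059e-4 day⁻¹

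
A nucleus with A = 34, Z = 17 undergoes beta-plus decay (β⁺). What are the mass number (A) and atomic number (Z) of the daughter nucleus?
Daughter: A = 34, Z = 16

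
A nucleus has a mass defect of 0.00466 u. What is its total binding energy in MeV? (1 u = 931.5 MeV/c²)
B.E. = Δm × 931.5 = 4.341 MeV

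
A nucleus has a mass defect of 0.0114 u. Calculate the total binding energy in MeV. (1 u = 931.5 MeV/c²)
B.E. = Δm × 931.5 = 10.62 MeV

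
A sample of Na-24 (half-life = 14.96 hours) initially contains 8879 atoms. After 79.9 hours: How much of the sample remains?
N = N₀(1/2)^(t/t½) = 219.1 atoms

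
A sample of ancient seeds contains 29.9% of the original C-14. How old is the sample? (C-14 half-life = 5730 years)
Age = t½ × log₂(1/ratio) = 9980 years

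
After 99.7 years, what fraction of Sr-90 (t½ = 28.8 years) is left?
N/N₀ = (1/2)^(t/t½) = 0.09076 = 9.08%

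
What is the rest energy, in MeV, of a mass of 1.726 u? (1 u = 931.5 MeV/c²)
E = mc² = 1608 MeV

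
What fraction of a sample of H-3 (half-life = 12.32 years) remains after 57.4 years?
N/N₀ = (1/2)^(t/t½) = 0.03958 = 3.96%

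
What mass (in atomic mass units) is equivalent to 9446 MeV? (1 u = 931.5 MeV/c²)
m = E/c² = 10.14 u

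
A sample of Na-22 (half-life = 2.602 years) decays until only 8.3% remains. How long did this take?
t = t½ × log₂(N₀/N) = 9.343 years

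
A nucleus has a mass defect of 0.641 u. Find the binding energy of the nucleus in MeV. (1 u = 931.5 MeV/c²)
B.E. = Δm × 931.5 = 597.1 MeV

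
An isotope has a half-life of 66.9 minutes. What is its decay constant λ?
λ = ln(2)/t½ = 0.01036 minute⁻¹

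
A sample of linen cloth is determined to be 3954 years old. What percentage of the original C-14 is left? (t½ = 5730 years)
N/N₀ = (1/2)^(t/t½) = 0.6198 = 62%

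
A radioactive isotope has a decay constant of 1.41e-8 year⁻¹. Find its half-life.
t½ = ln(2)/λ = 4.916e7 years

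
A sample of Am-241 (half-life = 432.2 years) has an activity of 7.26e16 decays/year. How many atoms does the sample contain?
N = A/λ = 4.527e19 atoms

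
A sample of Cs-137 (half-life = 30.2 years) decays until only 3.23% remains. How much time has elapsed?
t = t½ × log₂(N₀/N) = 149.6 years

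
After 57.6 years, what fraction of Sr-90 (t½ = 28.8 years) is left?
N/N₀ = (1/2)^(t/t½) = 0.25 = 25%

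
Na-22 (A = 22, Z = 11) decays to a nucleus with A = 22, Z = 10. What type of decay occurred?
ΔA = 0, ΔZ = -1 ⇒ beta-plus decay (β⁺) or electron capture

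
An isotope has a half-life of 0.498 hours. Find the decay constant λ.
λ = ln(2)/t½ = 1.392 hour⁻¹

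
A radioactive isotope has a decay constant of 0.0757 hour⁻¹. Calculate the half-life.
t½ = ln(2)/λ = 9.157 hours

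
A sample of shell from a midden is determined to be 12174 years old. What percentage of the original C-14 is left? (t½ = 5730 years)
N/N₀ = (1/2)^(t/t½) = 0.2293 = 22.9%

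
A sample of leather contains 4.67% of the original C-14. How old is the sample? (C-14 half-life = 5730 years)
Age = t½ × log₂(1/ratio) = 25330 years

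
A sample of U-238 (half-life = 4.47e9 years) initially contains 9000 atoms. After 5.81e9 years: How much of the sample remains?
N = N₀(1/2)^(t/t½) = 3656 atoms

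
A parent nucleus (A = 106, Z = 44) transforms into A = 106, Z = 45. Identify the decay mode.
ΔA = 0, ΔZ = +1 ⇒ beta-minus decay (β⁻)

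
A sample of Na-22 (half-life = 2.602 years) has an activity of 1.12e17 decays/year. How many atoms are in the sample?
N = A/λ = 4.204e17 atoms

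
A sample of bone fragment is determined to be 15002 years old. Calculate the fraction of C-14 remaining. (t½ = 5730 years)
N/N₀ = (1/2)^(t/t½) = 0.1629 = 16.3%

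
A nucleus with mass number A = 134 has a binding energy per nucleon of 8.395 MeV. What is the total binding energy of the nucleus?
B.E. = 8.395 × 134 = 1125 MeV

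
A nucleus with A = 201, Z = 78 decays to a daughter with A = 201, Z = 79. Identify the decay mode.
ΔA = 0, ΔZ = +1 ⇒ beta-minus decay (β⁻)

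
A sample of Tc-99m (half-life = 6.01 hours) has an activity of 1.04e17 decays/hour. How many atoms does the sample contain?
N = A/λ = 9.017e17 atoms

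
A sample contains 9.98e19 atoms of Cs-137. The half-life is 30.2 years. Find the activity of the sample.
A = λN = 2.291e18 decays/year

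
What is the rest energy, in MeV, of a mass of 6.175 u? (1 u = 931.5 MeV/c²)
E = mc² = 5752 MeV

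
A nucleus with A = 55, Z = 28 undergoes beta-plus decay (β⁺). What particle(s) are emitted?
β⁺: positron (e⁺) + neutrino (νₑ)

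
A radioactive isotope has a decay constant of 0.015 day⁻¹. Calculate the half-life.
t½ = ln(2)/λ = 46.21 days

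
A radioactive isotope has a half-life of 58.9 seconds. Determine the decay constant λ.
λ = ln(2)/t½ = 0.01177 second⁻¹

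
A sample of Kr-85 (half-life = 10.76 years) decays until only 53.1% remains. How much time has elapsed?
t = t½ × log₂(N₀/N) = 9.826 years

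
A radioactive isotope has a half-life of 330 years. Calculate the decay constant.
λ = ln(2)/t½ = 0.0021 year⁻¹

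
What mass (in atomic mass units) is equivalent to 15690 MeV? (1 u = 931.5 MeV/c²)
m = E/c² = 16.84 u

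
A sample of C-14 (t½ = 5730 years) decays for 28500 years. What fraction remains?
N/N₀ = (1/2)^(t/t½) = 0.03182 = 3.18%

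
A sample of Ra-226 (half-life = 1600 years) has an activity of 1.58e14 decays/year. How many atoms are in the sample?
N = A/λ = 3.647e17 atoms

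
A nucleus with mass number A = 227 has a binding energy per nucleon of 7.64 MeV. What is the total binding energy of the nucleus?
B.E. = 7.64 × 227 = 1734 MeV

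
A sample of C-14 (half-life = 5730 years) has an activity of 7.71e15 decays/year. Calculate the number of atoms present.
N = A/λ = 6.374e19 atoms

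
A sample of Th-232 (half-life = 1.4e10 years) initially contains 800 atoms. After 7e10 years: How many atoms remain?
N = N₀(1/2)^(t/t½) = 25 atoms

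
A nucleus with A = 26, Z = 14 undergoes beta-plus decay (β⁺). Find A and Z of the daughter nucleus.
Daughter: A = 26, Z = 13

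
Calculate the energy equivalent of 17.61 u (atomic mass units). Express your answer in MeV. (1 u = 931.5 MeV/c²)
E = mc² = 16400 MeV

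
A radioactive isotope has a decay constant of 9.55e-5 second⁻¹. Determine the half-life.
t½ = ln(2)/λ = 7258 seconds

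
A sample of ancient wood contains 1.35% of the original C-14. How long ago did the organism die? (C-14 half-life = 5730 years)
Age = t½ × log₂(1/ratio) = 35590 years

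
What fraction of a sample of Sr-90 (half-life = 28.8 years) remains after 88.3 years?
N/N₀ = (1/2)^(t/t½) = 0.1194 = 11.9%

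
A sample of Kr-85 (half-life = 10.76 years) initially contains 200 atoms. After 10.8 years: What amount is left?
N = N₀(1/2)^(t/t½) = 99.74 atoms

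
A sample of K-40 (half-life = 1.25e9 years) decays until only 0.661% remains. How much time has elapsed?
t = t½ × log₂(N₀/N) = 9.051e9 years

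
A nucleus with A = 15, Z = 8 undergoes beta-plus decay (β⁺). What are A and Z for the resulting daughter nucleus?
Daughter: A = 15, Z = 7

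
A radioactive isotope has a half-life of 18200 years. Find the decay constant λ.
λ = ln(2)/t½ = 3.809e-5 year⁻¹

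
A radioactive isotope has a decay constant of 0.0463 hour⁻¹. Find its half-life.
t½ = ln(2)/λ = 14.97 hours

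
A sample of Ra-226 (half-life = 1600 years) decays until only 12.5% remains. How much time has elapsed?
t = t½ × log₂(N₀/N) = 4800 years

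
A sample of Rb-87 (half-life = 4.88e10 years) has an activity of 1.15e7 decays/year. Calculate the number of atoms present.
N = A/λ = 8.096e17 atoms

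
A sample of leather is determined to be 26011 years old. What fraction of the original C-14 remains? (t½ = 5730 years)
N/N₀ = (1/2)^(t/t½) = 0.043 = 4.3%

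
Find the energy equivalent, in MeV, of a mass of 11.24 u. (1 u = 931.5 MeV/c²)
E = mc² = 10470 MeV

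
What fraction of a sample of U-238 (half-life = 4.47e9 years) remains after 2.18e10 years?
N/N₀ = (1/2)^(t/t½) = 0.03403 = 3.4%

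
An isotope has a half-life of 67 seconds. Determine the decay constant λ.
λ = ln(2)/t½ = 0.01035 second⁻¹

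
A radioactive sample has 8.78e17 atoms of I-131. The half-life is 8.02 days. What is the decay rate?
A = λN = 7.588e16 decays/day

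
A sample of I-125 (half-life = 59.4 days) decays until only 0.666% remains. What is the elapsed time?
t = t½ × log₂(N₀/N) = 429.5 days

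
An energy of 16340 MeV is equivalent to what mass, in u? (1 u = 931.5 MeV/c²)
m = E/c² = 17.54 u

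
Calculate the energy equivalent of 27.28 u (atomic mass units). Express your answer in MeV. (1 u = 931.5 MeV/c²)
E = mc² = 25410 MeV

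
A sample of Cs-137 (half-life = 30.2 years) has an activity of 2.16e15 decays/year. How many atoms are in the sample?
N = A/λ = 9.411e16 atoms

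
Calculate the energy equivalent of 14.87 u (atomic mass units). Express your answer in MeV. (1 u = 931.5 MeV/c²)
E = mc² = 13850 MeV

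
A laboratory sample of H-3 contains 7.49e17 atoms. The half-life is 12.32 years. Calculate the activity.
A = λN = 4.214e16 decays/year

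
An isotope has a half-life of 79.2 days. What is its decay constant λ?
λ = ln(2)/t½ = 0.008752 day⁻¹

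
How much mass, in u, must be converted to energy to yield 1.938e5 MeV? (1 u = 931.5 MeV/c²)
m = E/c² = 208.1 u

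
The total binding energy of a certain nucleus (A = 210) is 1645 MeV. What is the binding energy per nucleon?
B.E./A = 1645/210 = 7.833 MeV/nucleon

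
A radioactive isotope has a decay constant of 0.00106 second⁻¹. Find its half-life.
t½ = ln(2)/λ = 653.9 seconds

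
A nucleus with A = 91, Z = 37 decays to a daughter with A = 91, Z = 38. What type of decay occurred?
ΔA = 0, ΔZ = +1 ⇒ beta-minus decay (β⁻)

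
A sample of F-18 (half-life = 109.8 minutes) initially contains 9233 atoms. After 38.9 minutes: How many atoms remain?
N = N₀(1/2)^(t/t½) = 7223 atoms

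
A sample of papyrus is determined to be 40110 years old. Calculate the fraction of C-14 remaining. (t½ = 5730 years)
N/N₀ = (1/2)^(t/t½) = 0.007812 = 0.781%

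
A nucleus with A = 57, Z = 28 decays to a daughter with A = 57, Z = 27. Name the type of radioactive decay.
ΔA = 0, ΔZ = -1 ⇒ beta-plus decay (β⁺) or electron capture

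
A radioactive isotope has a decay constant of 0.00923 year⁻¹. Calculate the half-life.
t½ = ln(2)/λ = 75.1 years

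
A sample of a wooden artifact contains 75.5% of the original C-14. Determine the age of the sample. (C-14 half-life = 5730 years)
Age = t½ × log₂(1/ratio) = 2323 years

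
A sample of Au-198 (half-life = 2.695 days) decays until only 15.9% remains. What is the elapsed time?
t = t½ × log₂(N₀/N) = 7.15 days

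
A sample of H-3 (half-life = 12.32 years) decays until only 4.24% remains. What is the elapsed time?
t = t½ × log₂(N₀/N) = 56.18 years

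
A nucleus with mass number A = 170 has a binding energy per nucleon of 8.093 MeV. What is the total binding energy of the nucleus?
B.E. = 8.093 × 170 = 1376 MeV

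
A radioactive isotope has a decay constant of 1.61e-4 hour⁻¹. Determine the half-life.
t½ = ln(2)/λ = 4305 hours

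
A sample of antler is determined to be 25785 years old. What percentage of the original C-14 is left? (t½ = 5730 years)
N/N₀ = (1/2)^(t/t½) = 0.04419 = 4.42%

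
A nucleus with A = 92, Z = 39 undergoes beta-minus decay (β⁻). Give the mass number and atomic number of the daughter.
Daughter: A = 92, Z = 40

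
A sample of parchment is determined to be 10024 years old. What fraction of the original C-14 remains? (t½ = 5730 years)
N/N₀ = (1/2)^(t/t½) = 0.2974 = 29.7%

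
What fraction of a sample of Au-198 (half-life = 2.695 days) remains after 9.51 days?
N/N₀ = (1/2)^(t/t½) = 0.08664 = 8.66%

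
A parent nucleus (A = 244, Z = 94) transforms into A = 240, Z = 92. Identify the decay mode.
ΔA = -4, ΔZ = -2 ⇒ alpha decay (α)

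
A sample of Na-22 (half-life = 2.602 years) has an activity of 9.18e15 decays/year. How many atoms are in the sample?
N = A/λ = 3.446e16 atoms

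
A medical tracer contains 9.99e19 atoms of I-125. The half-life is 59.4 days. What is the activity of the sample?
A = λN = 1.166e18 decays/day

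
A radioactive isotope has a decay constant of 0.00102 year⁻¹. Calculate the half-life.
t½ = ln(2)/λ = 679.6 years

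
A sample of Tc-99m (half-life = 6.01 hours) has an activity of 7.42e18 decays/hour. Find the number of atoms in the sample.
N = A/λ = 6.434e19 atoms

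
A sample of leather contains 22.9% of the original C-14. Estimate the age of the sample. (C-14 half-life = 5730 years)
Age = t½ × log₂(1/ratio) = 12190 years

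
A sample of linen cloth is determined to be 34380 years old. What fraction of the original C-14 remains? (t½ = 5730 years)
N/N₀ = (1/2)^(t/t½) = 0.01562 = 1.56%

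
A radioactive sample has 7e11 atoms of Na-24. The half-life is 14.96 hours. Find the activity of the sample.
A = λN = 3.243e10 decays/hour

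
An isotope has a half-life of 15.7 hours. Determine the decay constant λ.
λ = ln(2)/t½ = 0.04415 hour⁻¹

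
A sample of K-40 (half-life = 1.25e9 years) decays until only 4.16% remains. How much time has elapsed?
t = t½ × log₂(N₀/N) = 5.734e9 years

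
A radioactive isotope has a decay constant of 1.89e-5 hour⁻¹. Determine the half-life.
t½ = ln(2)/λ = 36670 hours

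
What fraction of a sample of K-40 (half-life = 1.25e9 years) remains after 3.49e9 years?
N/N₀ = (1/2)^(t/t½) = 0.1444 = 14.4%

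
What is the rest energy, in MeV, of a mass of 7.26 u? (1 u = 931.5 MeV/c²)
E = mc² = 6763 MeV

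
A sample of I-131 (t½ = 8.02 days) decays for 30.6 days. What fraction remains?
N/N₀ = (1/2)^(t/t½) = 0.07103 = 7.1%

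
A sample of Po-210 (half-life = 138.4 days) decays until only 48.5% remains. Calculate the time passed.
t = t½ × log₂(N₀/N) = 144.5 days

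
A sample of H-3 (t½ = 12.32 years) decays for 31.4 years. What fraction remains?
N/N₀ = (1/2)^(t/t½) = 0.1709 = 17.1%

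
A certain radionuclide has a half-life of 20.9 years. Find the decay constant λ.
λ = ln(2)/t½ = 0.03316 year⁻¹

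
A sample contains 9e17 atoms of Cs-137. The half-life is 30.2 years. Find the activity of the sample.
A = λN = 2.066e16 decays/year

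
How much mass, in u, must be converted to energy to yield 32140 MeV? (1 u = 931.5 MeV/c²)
m = E/c² = 34.5 u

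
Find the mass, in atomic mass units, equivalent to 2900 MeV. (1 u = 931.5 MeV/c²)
m = E/c² = 3.113 u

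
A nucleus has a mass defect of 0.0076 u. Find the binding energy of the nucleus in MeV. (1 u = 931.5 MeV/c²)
B.E. = Δm × 931.5 = 7.079 MeV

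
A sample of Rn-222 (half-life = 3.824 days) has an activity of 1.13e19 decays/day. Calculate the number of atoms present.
N = A/λ = 6.234e19 atoms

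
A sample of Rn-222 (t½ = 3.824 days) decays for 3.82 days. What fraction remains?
N/N₀ = (1/2)^(t/t½) = 0.5004 = 50%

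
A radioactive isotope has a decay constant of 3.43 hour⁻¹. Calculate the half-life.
t½ = ln(2)/λ = 0.2021 hours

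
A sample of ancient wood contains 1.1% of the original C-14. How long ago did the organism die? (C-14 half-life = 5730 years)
Age = t½ × log₂(1/ratio) = 37280 years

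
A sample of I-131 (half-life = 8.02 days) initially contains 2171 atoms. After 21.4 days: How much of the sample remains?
N = N₀(1/2)^(t/t½) = 341.5 atoms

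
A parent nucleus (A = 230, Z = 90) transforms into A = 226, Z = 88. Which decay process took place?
ΔA = -4, ΔZ = -2 ⇒ alpha decay (α)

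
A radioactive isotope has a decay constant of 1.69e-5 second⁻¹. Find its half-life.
t½ = ln(2)/λ = 41010 seconds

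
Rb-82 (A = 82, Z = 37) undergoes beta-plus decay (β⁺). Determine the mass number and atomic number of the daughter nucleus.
Daughter: A = 82, Z = 36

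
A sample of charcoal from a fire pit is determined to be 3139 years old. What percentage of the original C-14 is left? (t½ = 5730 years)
N/N₀ = (1/2)^(t/t½) = 0.6841 = 68.4%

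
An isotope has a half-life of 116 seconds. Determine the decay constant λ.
λ = ln(2)/t½ = 0.005975 second⁻¹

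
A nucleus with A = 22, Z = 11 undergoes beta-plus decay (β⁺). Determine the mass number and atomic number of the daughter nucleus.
Daughter: A = 22, Z = 10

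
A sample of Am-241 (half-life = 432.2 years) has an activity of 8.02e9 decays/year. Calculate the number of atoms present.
N = A/λ = 5.001e12 atoms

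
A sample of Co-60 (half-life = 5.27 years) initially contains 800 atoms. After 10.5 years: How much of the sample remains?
N = N₀(1/2)^(t/t½) = 201.1 atoms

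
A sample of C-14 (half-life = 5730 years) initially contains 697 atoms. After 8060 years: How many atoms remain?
N = N₀(1/2)^(t/t½) = 262.9 atoms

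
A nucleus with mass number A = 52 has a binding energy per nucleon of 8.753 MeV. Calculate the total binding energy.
B.E. = 8.753 × 52 = 455.2 MeV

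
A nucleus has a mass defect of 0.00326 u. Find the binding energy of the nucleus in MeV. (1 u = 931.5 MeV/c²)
B.E. = Δm × 931.5 = 3.037 MeV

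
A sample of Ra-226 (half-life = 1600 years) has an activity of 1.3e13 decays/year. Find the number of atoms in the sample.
N = A/λ = 3.001e16 atoms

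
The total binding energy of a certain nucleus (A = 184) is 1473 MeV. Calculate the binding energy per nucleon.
B.E./A = 1473/184 = 8.005 MeV/nucleon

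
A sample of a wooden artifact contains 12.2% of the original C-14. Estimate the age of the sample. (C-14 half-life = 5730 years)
Age = t½ × log₂(1/ratio) = 17390 years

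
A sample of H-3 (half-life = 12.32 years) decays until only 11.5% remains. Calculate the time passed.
t = t½ × log₂(N₀/N) = 38.44 years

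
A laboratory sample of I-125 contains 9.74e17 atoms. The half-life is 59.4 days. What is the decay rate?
A = λN = 1.137e16 decays/day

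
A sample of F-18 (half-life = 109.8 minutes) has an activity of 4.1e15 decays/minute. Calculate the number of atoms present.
N = A/λ = 6.495e17 atoms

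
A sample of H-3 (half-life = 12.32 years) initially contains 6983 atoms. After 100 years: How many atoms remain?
N = N₀(1/2)^(t/t½) = 25.15 atoms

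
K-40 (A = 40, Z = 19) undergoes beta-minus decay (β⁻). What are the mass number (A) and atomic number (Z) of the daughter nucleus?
Daughter: A = 40, Z = 20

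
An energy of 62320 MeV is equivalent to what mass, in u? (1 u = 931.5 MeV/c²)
m = E/c² = 66.9 u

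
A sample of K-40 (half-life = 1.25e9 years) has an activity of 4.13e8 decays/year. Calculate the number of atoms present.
N = A/λ = 7.448e17 atoms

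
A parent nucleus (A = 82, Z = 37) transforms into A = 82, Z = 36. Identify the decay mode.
ΔA = 0, ΔZ = -1 ⇒ beta-plus decay (β⁺) or electron capture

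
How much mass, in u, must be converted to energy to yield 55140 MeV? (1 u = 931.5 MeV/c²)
m = E/c² = 59.19 u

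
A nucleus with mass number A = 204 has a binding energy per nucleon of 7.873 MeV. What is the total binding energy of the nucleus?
B.E. = 7.873 × 204 = 1606 MeV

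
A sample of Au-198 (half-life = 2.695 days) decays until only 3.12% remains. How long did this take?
t = t½ × log₂(N₀/N) = 13.48 days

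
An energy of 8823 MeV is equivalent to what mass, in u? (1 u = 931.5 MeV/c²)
m = E/c² = 9.472 u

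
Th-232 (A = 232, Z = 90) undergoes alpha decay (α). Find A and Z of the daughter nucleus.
Daughter: A = 228, Z = 88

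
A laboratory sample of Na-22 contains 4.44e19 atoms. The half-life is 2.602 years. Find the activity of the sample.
A = λN = 1.183e19 decays/year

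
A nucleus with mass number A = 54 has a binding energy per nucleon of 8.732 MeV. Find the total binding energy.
B.E. = 8.732 × 54 = 471.5 MeV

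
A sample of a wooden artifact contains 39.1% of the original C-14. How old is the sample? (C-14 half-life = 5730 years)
Age = t½ × log₂(1/ratio) = 7763 years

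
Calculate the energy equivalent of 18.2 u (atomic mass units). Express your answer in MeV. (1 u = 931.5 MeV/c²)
E = mc² = 16950 MeV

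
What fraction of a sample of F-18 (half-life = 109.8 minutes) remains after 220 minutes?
N/N₀ = (1/2)^(t/t½) = 0.2494 = 24.9%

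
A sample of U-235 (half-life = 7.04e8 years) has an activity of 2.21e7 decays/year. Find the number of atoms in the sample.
N = A/λ = 2.245e16 atoms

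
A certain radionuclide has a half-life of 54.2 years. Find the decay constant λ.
λ = ln(2)/t½ = 0.01279 year⁻¹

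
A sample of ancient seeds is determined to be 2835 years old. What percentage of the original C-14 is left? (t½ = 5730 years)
N/N₀ = (1/2)^(t/t½) = 0.7097 = 71%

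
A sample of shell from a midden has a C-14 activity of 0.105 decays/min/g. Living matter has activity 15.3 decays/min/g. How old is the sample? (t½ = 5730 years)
Age = t½ × log₂(A₀/A) = 41180 years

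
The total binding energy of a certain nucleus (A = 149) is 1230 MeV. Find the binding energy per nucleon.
B.E./A = 1230/149 = 8.255 MeV/nucleon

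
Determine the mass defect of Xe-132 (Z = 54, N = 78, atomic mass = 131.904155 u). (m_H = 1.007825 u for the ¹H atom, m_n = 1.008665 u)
Δm = Z·m_H + N·m_n − M = 1.194 u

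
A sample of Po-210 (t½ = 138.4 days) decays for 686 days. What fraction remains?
N/N₀ = (1/2)^(t/t½) = 0.0322 = 3.22%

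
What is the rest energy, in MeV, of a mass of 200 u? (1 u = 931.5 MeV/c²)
E = mc² = 1.863e5 MeV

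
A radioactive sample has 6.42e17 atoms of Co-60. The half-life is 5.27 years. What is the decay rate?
A = λN = 8.444e16 decays/year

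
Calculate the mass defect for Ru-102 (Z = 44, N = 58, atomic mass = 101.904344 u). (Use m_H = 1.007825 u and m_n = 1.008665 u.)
Δm = Z·m_H + N·m_n − M = 0.9425 u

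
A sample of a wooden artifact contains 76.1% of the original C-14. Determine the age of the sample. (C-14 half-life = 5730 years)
Age = t½ × log₂(1/ratio) = 2258 years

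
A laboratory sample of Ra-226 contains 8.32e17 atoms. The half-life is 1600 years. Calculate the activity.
A = λN = 3.604e14 decays/year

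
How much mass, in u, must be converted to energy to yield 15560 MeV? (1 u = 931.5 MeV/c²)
m = E/c² = 16.7 u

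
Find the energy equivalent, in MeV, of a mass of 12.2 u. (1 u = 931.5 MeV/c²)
E = mc² = 11360 MeV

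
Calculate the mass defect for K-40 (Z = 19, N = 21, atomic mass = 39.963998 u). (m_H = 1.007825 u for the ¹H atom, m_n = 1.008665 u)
Δm = Z·m_H + N·m_n − M = 0.3666 u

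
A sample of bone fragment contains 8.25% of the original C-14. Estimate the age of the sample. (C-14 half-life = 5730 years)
Age = t½ × log₂(1/ratio) = 20620 years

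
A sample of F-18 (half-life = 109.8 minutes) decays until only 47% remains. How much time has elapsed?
t = t½ × log₂(N₀/N) = 119.6 minutes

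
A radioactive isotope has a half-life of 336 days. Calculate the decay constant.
λ = ln(2)/t½ = 0.002063 day⁻¹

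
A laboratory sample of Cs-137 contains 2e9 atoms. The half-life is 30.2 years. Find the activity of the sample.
A = λN = 4.59e7 decays/year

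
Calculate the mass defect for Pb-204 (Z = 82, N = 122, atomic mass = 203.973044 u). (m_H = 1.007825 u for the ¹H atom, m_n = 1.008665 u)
Δm = Z·m_H + N·m_n − M = 1.726 u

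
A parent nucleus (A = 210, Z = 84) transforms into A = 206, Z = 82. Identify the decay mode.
ΔA = -4, ΔZ = -2 ⇒ alpha decay (α)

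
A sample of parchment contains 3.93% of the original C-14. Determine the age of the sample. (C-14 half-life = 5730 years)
Age = t½ × log₂(1/ratio) = 26760 years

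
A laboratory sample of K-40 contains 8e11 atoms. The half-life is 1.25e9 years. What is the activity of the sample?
A = λN = 443.6 decays/year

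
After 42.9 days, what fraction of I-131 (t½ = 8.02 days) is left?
N/N₀ = (1/2)^(t/t½) = 0.02453 = 2.45%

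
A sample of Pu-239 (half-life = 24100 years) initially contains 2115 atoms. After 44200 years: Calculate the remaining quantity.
N = N₀(1/2)^(t/t½) = 593.2 atoms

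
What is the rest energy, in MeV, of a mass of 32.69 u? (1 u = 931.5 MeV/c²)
E = mc² = 30450 MeV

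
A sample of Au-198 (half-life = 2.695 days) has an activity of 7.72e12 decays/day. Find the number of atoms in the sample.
N = A/λ = 3.002e13 atoms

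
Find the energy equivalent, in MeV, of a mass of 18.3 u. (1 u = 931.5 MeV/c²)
E = mc² = 17050 MeV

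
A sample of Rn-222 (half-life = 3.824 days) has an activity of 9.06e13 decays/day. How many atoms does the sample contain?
N = A/λ = 4.998e14 atoms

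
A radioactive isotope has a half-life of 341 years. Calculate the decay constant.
λ = ln(2)/t½ = 0.002033 year⁻¹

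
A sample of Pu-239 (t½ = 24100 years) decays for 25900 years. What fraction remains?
N/N₀ = (1/2)^(t/t½) = 0.4748 = 47.5%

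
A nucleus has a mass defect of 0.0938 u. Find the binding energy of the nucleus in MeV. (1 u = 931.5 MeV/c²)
B.E. = Δm × 931.5 = 87.37 MeV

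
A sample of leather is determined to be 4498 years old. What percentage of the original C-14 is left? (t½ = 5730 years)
N/N₀ = (1/2)^(t/t½) = 0.5804 = 58%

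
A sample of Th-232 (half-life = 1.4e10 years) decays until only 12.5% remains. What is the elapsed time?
t = t½ × log₂(N₀/N) = 4.2e10 years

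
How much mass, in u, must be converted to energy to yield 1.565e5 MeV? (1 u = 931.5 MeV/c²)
m = E/c² = 168 u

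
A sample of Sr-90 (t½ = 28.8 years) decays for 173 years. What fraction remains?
N/N₀ = (1/2)^(t/t½) = 0.01555 = 1.55%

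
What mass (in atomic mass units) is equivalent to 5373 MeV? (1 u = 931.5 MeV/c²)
m = E/c² = 5.768 u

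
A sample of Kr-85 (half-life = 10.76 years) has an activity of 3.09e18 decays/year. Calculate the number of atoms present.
N = A/λ = 4.797e19 atoms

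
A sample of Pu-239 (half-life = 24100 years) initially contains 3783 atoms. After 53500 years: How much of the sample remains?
N = N₀(1/2)^(t/t½) = 812 atoms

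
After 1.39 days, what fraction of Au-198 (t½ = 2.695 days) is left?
N/N₀ = (1/2)^(t/t½) = 0.6994 = 69.9%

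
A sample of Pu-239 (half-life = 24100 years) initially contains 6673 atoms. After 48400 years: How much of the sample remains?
N = N₀(1/2)^(t/t½) = 1659 atoms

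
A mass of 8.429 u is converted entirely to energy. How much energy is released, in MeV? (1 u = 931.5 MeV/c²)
E = mc² = 7852 MeV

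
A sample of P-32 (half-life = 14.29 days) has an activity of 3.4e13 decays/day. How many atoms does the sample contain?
N = A/λ = 7.009e14 atoms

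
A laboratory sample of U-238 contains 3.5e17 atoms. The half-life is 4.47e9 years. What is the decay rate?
A = λN = 5.427e7 decays/year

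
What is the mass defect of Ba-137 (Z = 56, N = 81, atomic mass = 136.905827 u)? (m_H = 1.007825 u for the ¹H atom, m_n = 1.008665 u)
Δm = Z·m_H + N·m_n − M = 1.234 u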